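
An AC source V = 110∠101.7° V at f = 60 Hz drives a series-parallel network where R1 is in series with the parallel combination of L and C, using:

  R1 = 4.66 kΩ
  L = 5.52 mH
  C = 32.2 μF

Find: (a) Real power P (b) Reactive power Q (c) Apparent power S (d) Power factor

Step 1 — Angular frequency: ω = 2π·f = 2π·60 = 377 rad/s.
Step 2 — Component impedances:
  R1: Z = R = 4660 Ω
  L: Z = jωL = j·377·0.00552 = 0 + j2.081 Ω
  C: Z = 1/(jωC) = -j/(ω·C) = 0 - j82.38 Ω
Step 3 — Parallel branch: L || C = 1/(1/L + 1/C) = 0 + j2.135 Ω.
Step 4 — Series with R1: Z_total = R1 + (L || C) = 4660 + j2.135 Ω = 4660∠0.0° Ω.
Step 5 — Source phasor: V = 110∠101.7° V = -22.31 + j107.7 V.
Step 6 — Current: I = V / Z = -0.004776 + j0.02312 A = 0.02361∠101.7° A.
Step 7 — Complex power: S = V·I* = 2.597 + j0.00119 VA.
Step 8 — Real power: P = Re(S) = 2.597 W.
Step 9 — Reactive power: Q = Im(S) = 0.00119 VAR.
Step 10 — Apparent power: |S| = 2.597 VA.
Step 11 — Power factor: PF = P/|S| = 1 (lagging).

(a) P = 2.597 W  (b) Q = 0.00119 VAR  (c) S = 2.597 VA  (d) PF = 1 (lagging)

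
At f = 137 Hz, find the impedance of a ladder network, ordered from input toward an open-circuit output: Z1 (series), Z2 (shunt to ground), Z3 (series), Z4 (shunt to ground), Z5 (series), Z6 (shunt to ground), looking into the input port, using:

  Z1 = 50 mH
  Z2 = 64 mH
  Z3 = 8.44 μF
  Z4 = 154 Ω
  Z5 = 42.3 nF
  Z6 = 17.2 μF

Step 1 — Angular frequency: ω = 2π·f = 2π·137 = 860.8 rad/s.
Step 2 — Component impedances:
  Z1: Z = jωL = j·860.8·0.05 = 0 + j43.04 Ω
  Z2: Z = jωL = j·860.8·0.064 = 0 + j55.09 Ω
  Z3: Z = 1/(jωC) = -j/(ω·C) = 0 - j137.6 Ω
  Z4: Z = R = 154 Ω
  Z5: Z = 1/(jωC) = -j/(ω·C) = 0 - j2.746e+04 Ω
  Z6: Z = 1/(jωC) = -j/(ω·C) = 0 - j67.54 Ω
Step 3 — Ladder network (open output): work backward from the far end, alternating series and parallel combinations. Z_in = 15.24 + j106.4 Ω = 107.5∠81.8° Ω.

Z = 15.24 + j106.4 Ω = 107.5∠81.8° Ω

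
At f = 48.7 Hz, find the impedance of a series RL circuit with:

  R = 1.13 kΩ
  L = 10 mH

Step 1 — Angular frequency: ω = 2π·f = 2π·48.7 = 306 rad/s.
Step 2 — Component impedances:
  R: Z = R = 1130 Ω
  L: Z = jωL = j·306·0.01 = 0 + j3.06 Ω
Step 3 — Series combination: Z_total = R + L = 1130 + j3.06 Ω = 1130∠0.2° Ω.

Z = 1130 + j3.06 Ω = 1130∠0.2° Ω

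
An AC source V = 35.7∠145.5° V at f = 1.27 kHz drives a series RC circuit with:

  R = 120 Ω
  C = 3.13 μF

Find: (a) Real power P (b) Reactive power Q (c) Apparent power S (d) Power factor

Step 1 — Angular frequency: ω = 2π·f = 2π·1270 = 7980 rad/s.
Step 2 — Component impedances:
  R: Z = R = 120 Ω
  C: Z = 1/(jωC) = -j/(ω·C) = 0 - j40.04 Ω
Step 3 — Series combination: Z_total = R + C = 120 - j40.04 Ω = 126.5∠-18.5° Ω.
Step 4 — Source phasor: V = 35.7∠145.5° V = -29.42 + j20.22 V.
Step 5 — Current: I = V / Z = -0.2712 + j0.07802 A = 0.2822∠164.0° A.
Step 6 — Complex power: S = V·I* = 9.557 - j3.189 VA.
Step 7 — Real power: P = Re(S) = 9.557 W.
Step 8 — Reactive power: Q = Im(S) = -3.189 VAR.
Step 9 — Apparent power: |S| = 10.07 VA.
Step 10 — Power factor: PF = P/|S| = 0.9486 (leading).

(a) P = 9.557 W  (b) Q = -3.189 VAR  (c) S = 10.07 VA  (d) PF = 0.9486 (leading)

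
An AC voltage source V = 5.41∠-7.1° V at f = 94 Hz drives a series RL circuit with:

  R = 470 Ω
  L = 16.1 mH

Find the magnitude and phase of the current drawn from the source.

Step 1 — Angular frequency: ω = 2π·f = 2π·94 = 590.6 rad/s.
Step 2 — Component impedances:
  R: Z = R = 470 Ω
  L: Z = jωL = j·590.6·0.0161 = 0 + j9.509 Ω
Step 3 — Series combination: Z_total = R + L = 470 + j9.509 Ω = 470.1∠1.2° Ω.
Step 4 — Source phasor: V = 5.41∠-7.1° V = 5.369 - j0.6687 V.
Step 5 — Ohm's law: I = V / Z_total = (5.369 - j0.6687) / (470 + j9.509) = 0.01139 - j0.001653 A.
Step 6 — Convert to polar: |I| = 0.01151 A, ∠I = -8.3°.

I = 0.01151∠-8.3° A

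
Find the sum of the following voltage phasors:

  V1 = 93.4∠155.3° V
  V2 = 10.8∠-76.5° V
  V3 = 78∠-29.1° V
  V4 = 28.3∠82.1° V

Step 1 — Convert each phasor to rectangular form:
  V1 = 93.4·(cos(155.3°) + j·sin(155.3°)) = -84.85 + j39.03 V
  V2 = 10.8·(cos(-76.5°) + j·sin(-76.5°)) = 2.521 - j10.5 V
  V3 = 78·(cos(-29.1°) + j·sin(-29.1°)) = 68.15 - j37.93 V
  V4 = 28.3·(cos(82.1°) + j·sin(82.1°)) = 3.89 + j28.03 V
Step 2 — Sum components: V_total = -10.29 + j18.62 V.
Step 3 — Convert to polar: |V_total| = 21.28 V, ∠V_total = 118.9°.

V_total = 21.28∠118.9° V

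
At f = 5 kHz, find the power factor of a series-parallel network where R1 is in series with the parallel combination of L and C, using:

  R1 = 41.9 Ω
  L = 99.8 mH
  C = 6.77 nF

Step 1 — Angular frequency: ω = 2π·f = 2π·5000 = 3.142e+04 rad/s.
Step 2 — Component impedances:
  R1: Z = R = 41.9 Ω
  L: Z = jωL = j·3.142e+04·0.0998 = 0 + j3135 Ω
  C: Z = 1/(jωC) = -j/(ω·C) = 0 - j4702 Ω
Step 3 — Parallel branch: L || C = 1/(1/L + 1/C) = 0 + j9411 Ω.
Step 4 — Series with R1: Z_total = R1 + (L || C) = 41.9 + j9411 Ω = 9411∠89.7° Ω.
Step 5 — Power factor: PF = cos(φ) = Re(Z)/|Z| = 41.9/9411 = 0.004452.
Step 6 — Type: Im(Z) = 9411 ⇒ lagging (phase φ = 89.7°).

PF = 0.004452 (lagging, φ = 89.7°)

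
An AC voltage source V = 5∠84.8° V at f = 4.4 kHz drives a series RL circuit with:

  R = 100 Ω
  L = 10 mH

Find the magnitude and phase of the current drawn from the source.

Step 1 — Angular frequency: ω = 2π·f = 2π·4400 = 2.765e+04 rad/s.
Step 2 — Component impedances:
  R: Z = R = 100 Ω
  L: Z = jωL = j·2.765e+04·0.01 = 0 + j276.5 Ω
Step 3 — Series combination: Z_total = R + L = 100 + j276.5 Ω = 294∠70.1° Ω.
Step 4 — Source phasor: V = 5∠84.8° V = 0.4532 + j4.979 V.
Step 5 — Ohm's law: I = V / Z_total = (0.4532 + j4.979) / (100 + j276.5) = 0.01645 + j0.004312 A.
Step 6 — Convert to polar: |I| = 0.01701 A, ∠I = 14.7°.

I = 0.01701∠14.7° A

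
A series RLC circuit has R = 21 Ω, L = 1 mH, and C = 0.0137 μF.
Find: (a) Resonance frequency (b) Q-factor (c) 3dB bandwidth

Step 1 — Resonance: ω₀ = 1/√(LC) = 1/√(0.001·1.37e-08) = 2.702e+05 rad/s.
Step 2 — f₀ = ω₀/(2π) = 4.3e+04 Hz.
Step 3 — Series Q: Q = ω₀L/R = 2.702e+05·0.001/21 = 12.87.
Step 4 — Bandwidth: Δω = ω₀/Q = 2.1e+04 rad/s; BW = Δω/(2π) = 3342 Hz.

(a) f₀ = 4.3e+04 Hz  (b) Q = 12.87  (c) BW = 3342 Hz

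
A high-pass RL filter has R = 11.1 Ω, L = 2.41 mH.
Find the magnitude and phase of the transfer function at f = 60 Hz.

Step 1 — Angular frequency: ω = 2π·60 = 377 rad/s.
Step 2 — Transfer function: H(jω) = jωL/(R + jωL).
Step 3 — Numerator jωL = j·0.9085; denominator R + jωL = 11.1 + j0.9085.
Step 4 — H = 0.006655 + j0.08131.
Step 5 — Magnitude: |H| = 0.08158 (-21.8 dB); phase: φ = 85.3°.

|H| = 0.08158 (-21.8 dB), φ = 85.3°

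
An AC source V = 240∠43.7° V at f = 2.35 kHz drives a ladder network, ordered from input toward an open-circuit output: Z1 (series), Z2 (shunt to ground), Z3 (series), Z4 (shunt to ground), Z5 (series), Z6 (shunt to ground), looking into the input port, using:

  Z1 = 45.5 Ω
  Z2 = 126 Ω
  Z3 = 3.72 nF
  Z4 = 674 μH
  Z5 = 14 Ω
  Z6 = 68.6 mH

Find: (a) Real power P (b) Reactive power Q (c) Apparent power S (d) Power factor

Step 1 — Angular frequency: ω = 2π·f = 2π·2350 = 1.477e+04 rad/s.
Step 2 — Component impedances:
  Z1: Z = R = 45.5 Ω
  Z2: Z = R = 126 Ω
  Z3: Z = 1/(jωC) = -j/(ω·C) = 0 - j1.821e+04 Ω
  Z4: Z = jωL = j·1.477e+04·0.000674 = 0 + j9.952 Ω
  Z5: Z = R = 14 Ω
  Z6: Z = jωL = j·1.477e+04·0.0686 = 0 + j1013 Ω
Step 3 — Ladder network (open output): work backward from the far end, alternating series and parallel combinations. Z_in = 171.5 - j0.8725 Ω = 171.5∠-0.3° Ω.
Step 4 — Source phasor: V = 240∠43.7° V = 173.5 + j165.8 V.
Step 5 — Current: I = V / Z = 1.007 + j0.972 A = 1.399∠44.0° A.
Step 6 — Complex power: S = V·I* = 335.9 - j1.709 VA.
Step 7 — Real power: P = Re(S) = 335.9 W.
Step 8 — Reactive power: Q = Im(S) = -1.709 VAR.
Step 9 — Apparent power: |S| = 335.9 VA.
Step 10 — Power factor: PF = P/|S| = 1 (leading).

(a) P = 335.9 W  (b) Q = -1.709 VAR  (c) S = 335.9 VA  (d) PF = 1 (leading)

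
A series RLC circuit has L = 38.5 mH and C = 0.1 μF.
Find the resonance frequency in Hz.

Step 1 — Resonance condition Im(Z)=0 gives ω₀ = 1/√(LC).
Step 2 — ω₀ = 1/√(0.0385·1e-07) = 1.612e+04 rad/s.
Step 3 — f₀ = ω₀/(2π) = 2565 Hz.

f₀ = 2565 Hz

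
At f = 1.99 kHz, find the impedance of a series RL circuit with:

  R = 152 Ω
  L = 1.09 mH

Step 1 — Angular frequency: ω = 2π·f = 2π·1990 = 1.25e+04 rad/s.
Step 2 — Component impedances:
  R: Z = R = 152 Ω
  L: Z = jωL = j·1.25e+04·0.00109 = 0 + j13.63 Ω
Step 3 — Series combination: Z_total = R + L = 152 + j13.63 Ω = 152.6∠5.1° Ω.

Z = 152 + j13.63 Ω = 152.6∠5.1° Ω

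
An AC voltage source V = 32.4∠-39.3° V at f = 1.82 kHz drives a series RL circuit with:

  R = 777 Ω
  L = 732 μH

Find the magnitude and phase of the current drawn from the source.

Step 1 — Angular frequency: ω = 2π·f = 2π·1820 = 1.144e+04 rad/s.
Step 2 — Component impedances:
  R: Z = R = 777 Ω
  L: Z = jωL = j·1.144e+04·0.000732 = 0 + j8.371 Ω
Step 3 — Series combination: Z_total = R + L = 777 + j8.371 Ω = 777∠0.6° Ω.
Step 4 — Source phasor: V = 32.4∠-39.3° V = 25.07 - j20.52 V.
Step 5 — Ohm's law: I = V / Z_total = (25.07 - j20.52) / (777 + j8.371) = 0.03198 - j0.02676 A.
Step 6 — Convert to polar: |I| = 0.0417 A, ∠I = -39.9°.

I = 0.0417∠-39.9° A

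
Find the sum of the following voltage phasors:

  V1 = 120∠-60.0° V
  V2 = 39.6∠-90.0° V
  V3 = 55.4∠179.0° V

Step 1 — Convert each phasor to rectangular form:
  V1 = 120·(cos(-60.0°) + j·sin(-60.0°)) = 60 - j103.9 V
  V2 = 39.6·(cos(-90.0°) + j·sin(-90.0°)) = 0 - j39.6 V
  V3 = 55.4·(cos(179.0°) + j·sin(179.0°)) = -55.39 + j0.9669 V
Step 2 — Sum components: V_total = 4.608 - j142.6 V.
Step 3 — Convert to polar: |V_total| = 142.6 V, ∠V_total = -88.1°.

V_total = 142.6∠-88.1° V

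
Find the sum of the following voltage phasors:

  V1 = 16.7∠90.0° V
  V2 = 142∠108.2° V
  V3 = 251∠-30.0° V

Step 1 — Convert each phasor to rectangular form:
  V1 = 16.7·(cos(90.0°) + j·sin(90.0°)) = 0 + j16.7 V
  V2 = 142·(cos(108.2°) + j·sin(108.2°)) = -44.35 + j134.9 V
  V3 = 251·(cos(-30.0°) + j·sin(-30.0°)) = 217.4 - j125.5 V
Step 2 — Sum components: V_total = 173 + j26.1 V.
Step 3 — Convert to polar: |V_total| = 175 V, ∠V_total = 8.6°.

V_total = 175∠8.6° V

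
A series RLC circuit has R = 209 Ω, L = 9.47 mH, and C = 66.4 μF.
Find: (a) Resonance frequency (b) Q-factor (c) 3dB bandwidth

Step 1 — Resonance condition Im(Z)=0 gives ω₀ = 1/√(LC).
Step 2 — ω₀ = 1/√(0.00947·6.64e-05) = 1261 rad/s.
Step 3 — f₀ = ω₀/(2π) = 200.7 Hz.
Step 4 — Series Q: Q = ω₀L/R = 1261·0.00947/209 = 0.05714.
Step 5 — 3dB bandwidth: Δω = ω₀/Q = 2.207e+04 rad/s; BW = Δω/(2π) = 3513 Hz.

(a) f₀ = 200.7 Hz  (b) Q = 0.05714  (c) BW = 3513 Hz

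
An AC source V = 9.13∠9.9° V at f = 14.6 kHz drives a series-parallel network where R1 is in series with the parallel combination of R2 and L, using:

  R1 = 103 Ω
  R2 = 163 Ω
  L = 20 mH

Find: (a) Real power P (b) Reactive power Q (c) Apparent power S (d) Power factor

Step 1 — Angular frequency: ω = 2π·f = 2π·1.46e+04 = 9.173e+04 rad/s.
Step 2 — Component impedances:
  R1: Z = R = 103 Ω
  R2: Z = R = 163 Ω
  L: Z = jωL = j·9.173e+04·0.02 = 0 + j1835 Ω
Step 3 — Parallel branch: R2 || L = 1/(1/R2 + 1/L) = 161.7 + j14.37 Ω.
Step 4 — Series with R1: Z_total = R1 + (R2 || L) = 264.7 + j14.37 Ω = 265.1∠3.1° Ω.
Step 5 — Source phasor: V = 9.13∠9.9° V = 8.994 + j1.57 V.
Step 6 — Current: I = V / Z = 0.0342 + j0.004074 A = 0.03444∠6.8° A.
Step 7 — Complex power: S = V·I* = 0.314 + j0.01704 VA.
Step 8 — Real power: P = Re(S) = 0.314 W.
Step 9 — Reactive power: Q = Im(S) = 0.01704 VAR.
Step 10 — Apparent power: |S| = 0.3144 VA.
Step 11 — Power factor: PF = P/|S| = 0.9985 (lagging).

(a) P = 0.314 W  (b) Q = 0.01704 VAR  (c) S = 0.3144 VA  (d) PF = 0.9985 (lagging)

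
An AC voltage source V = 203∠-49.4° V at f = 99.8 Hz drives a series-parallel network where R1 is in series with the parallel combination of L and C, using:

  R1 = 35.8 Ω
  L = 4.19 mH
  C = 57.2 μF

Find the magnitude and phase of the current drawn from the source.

Step 1 — Angular frequency: ω = 2π·f = 2π·99.8 = 627.1 rad/s.
Step 2 — Component impedances:
  R1: Z = R = 35.8 Ω
  L: Z = jωL = j·627.1·0.00419 = 0 + j2.627 Ω
  C: Z = 1/(jωC) = -j/(ω·C) = 0 - j27.88 Ω
Step 3 — Parallel branch: L || C = 1/(1/L + 1/C) = 0 + j2.901 Ω.
Step 4 — Series with R1: Z_total = R1 + (L || C) = 35.8 + j2.901 Ω = 35.92∠4.6° Ω.
Step 5 — Source phasor: V = 203∠-49.4° V = 132.1 - j154.1 V.
Step 6 — Ohm's law: I = V / Z_total = (132.1 - j154.1) / (35.8 + j2.901) = 3.32 - j4.574 A.
Step 7 — Convert to polar: |I| = 5.652 A, ∠I = -54.0°.

I = 5.652∠-54.0° A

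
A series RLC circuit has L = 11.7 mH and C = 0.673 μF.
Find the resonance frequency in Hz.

Step 1 — Resonance condition Im(Z)=0 gives ω₀ = 1/√(LC).
Step 2 — ω₀ = 1/√(0.0117·6.73e-07) = 1.127e+04 rad/s.
Step 3 — f₀ = ω₀/(2π) = 1794 Hz.

f₀ = 1794 Hz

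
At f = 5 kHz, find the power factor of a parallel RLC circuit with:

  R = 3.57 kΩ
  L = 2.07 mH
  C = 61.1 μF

Step 1 — Angular frequency: ω = 2π·f = 2π·5000 = 3.142e+04 rad/s.
Step 2 — Component impedances:
  R: Z = R = 3570 Ω
  L: Z = jωL = j·3.142e+04·0.00207 = 0 + j65.03 Ω
  C: Z = 1/(jωC) = -j/(ω·C) = 0 - j0.521 Ω
Step 3 — Parallel combination: 1/Z_total = 1/R + 1/L + 1/C; Z_total = 7.726e-05 - j0.5252 Ω = 0.5252∠-90.0° Ω.
Step 4 — Power factor: PF = cos(φ) = Re(Z)/|Z| = 7.726e-05/0.5252 = 0.0001471.
Step 5 — Type: Im(Z) = -0.5252 ⇒ leading (phase φ = -90.0°).

PF = 0.0001471 (leading, φ = -90.0°)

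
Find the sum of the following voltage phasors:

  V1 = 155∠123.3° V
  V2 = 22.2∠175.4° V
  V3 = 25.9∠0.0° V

Step 1 — Convert each phasor to rectangular form:
  V1 = 155·(cos(123.3°) + j·sin(123.3°)) = -85.1 + j129.6 V
  V2 = 22.2·(cos(175.4°) + j·sin(175.4°)) = -22.13 + j1.78 V
  V3 = 25.9·(cos(0.0°) + j·sin(0.0°)) = 25.9 V
Step 2 — Sum components: V_total = -81.33 + j131.3 V.
Step 3 — Convert to polar: |V_total| = 154.5 V, ∠V_total = 121.8°.

V_total = 154.5∠121.8° V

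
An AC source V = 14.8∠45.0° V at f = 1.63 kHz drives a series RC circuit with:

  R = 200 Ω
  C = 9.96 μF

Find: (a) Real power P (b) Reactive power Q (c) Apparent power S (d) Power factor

Step 1 — Angular frequency: ω = 2π·f = 2π·1630 = 1.024e+04 rad/s.
Step 2 — Component impedances:
  R: Z = R = 200 Ω
  C: Z = 1/(jωC) = -j/(ω·C) = 0 - j9.803 Ω
Step 3 — Series combination: Z_total = R + C = 200 - j9.803 Ω = 200.2∠-2.8° Ω.
Step 4 — Source phasor: V = 14.8∠45.0° V = 10.47 + j10.47 V.
Step 5 — Current: I = V / Z = 0.04964 + j0.05476 A = 0.07391∠47.8° A.
Step 6 — Complex power: S = V·I* = 1.093 - j0.05355 VA.
Step 7 — Real power: P = Re(S) = 1.093 W.
Step 8 — Reactive power: Q = Im(S) = -0.05355 VAR.
Step 9 — Apparent power: |S| = 1.094 VA.
Step 10 — Power factor: PF = P/|S| = 0.9988 (leading).

(a) P = 1.093 W  (b) Q = -0.05355 VAR  (c) S = 1.094 VA  (d) PF = 0.9988 (leading)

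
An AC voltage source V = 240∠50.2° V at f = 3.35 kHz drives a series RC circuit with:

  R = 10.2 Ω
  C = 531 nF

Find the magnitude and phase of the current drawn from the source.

Step 1 — Angular frequency: ω = 2π·f = 2π·3350 = 2.105e+04 rad/s.
Step 2 — Component impedances:
  R: Z = R = 10.2 Ω
  C: Z = 1/(jωC) = -j/(ω·C) = 0 - j89.47 Ω
Step 3 — Series combination: Z_total = R + C = 10.2 - j89.47 Ω = 90.05∠-83.5° Ω.
Step 4 — Source phasor: V = 240∠50.2° V = 153.6 + j184.4 V.
Step 5 — Ohm's law: I = V / Z_total = (153.6 + j184.4) / (10.2 - j89.47) = -1.841 + j1.927 A.
Step 6 — Convert to polar: |I| = 2.665 A, ∠I = 133.7°.

I = 2.665∠133.7° A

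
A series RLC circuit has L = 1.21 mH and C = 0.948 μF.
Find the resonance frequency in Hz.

Step 1 — Resonance condition Im(Z)=0 gives ω₀ = 1/√(LC).
Step 2 — ω₀ = 1/√(0.00121·9.48e-07) = 2.953e+04 rad/s.
Step 3 — f₀ = ω₀/(2π) = 4699 Hz.

f₀ = 4699 Hz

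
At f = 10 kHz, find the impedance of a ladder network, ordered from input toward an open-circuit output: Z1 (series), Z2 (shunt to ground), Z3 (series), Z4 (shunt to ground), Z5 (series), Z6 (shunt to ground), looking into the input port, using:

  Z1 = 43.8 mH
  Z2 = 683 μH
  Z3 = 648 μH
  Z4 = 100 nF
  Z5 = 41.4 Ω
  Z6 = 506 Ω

Step 1 — Angular frequency: ω = 2π·f = 2π·1e+04 = 6.283e+04 rad/s.
Step 2 — Component impedances:
  Z1: Z = jωL = j·6.283e+04·0.0438 = 0 + j2752 Ω
  Z2: Z = jωL = j·6.283e+04·0.000683 = 0 + j42.91 Ω
  Z3: Z = jωL = j·6.283e+04·0.000648 = 0 + j40.72 Ω
  Z4: Z = 1/(jωC) = -j/(ω·C) = 0 - j159.2 Ω
  Z5: Z = R = 41.4 Ω
  Z6: Z = R = 506 Ω
Step 3 — Ladder network (open output): work backward from the far end, alternating series and parallel combinations. Z_in = 13.54 + j2815 Ω = 2815∠89.7° Ω.

Z = 13.54 + j2815 Ω = 2815∠89.7° Ω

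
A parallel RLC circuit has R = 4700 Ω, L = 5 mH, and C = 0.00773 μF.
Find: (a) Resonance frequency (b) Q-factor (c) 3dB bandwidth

Step 1 — Resonance: ω₀ = 1/√(LC) = 1/√(0.005·7.73e-09) = 1.609e+05 rad/s.
Step 2 — f₀ = ω₀/(2π) = 2.56e+04 Hz.
Step 3 — Parallel Q: Q = R/(ω₀L) = 4700/(1.609e+05·0.005) = 5.844.
Step 4 — Bandwidth: Δω = ω₀/Q = 2.752e+04 rad/s; BW = Δω/(2π) = 4381 Hz.

(a) f₀ = 2.56e+04 Hz  (b) Q = 5.844  (c) BW = 4381 Hz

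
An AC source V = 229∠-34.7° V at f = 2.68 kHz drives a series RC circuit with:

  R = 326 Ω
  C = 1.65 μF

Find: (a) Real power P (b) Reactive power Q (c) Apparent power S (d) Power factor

Step 1 — Angular frequency: ω = 2π·f = 2π·2680 = 1.684e+04 rad/s.
Step 2 — Component impedances:
  R: Z = R = 326 Ω
  C: Z = 1/(jωC) = -j/(ω·C) = 0 - j35.99 Ω
Step 3 — Series combination: Z_total = R + C = 326 - j35.99 Ω = 328∠-6.3° Ω.
Step 4 — Source phasor: V = 229∠-34.7° V = 188.3 - j130.4 V.
Step 5 — Current: I = V / Z = 0.6142 - j0.3321 A = 0.6982∠-28.4° A.
Step 6 — Complex power: S = V·I* = 158.9 - j17.55 VA.
Step 7 — Real power: P = Re(S) = 158.9 W.
Step 8 — Reactive power: Q = Im(S) = -17.55 VAR.
Step 9 — Apparent power: |S| = 159.9 VA.
Step 10 — Power factor: PF = P/|S| = 0.994 (leading).

(a) P = 158.9 W  (b) Q = -17.55 VAR  (c) S = 159.9 VA  (d) PF = 0.994 (leading)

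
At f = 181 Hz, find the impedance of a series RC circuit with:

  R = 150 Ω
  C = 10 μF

Step 1 — Angular frequency: ω = 2π·f = 2π·181 = 1137 rad/s.
Step 2 — Component impedances:
  R: Z = R = 150 Ω
  C: Z = 1/(jωC) = -j/(ω·C) = 0 - j87.93 Ω
Step 3 — Series combination: Z_total = R + C = 150 - j87.93 Ω = 173.9∠-30.4° Ω.

Z = 150 - j87.93 Ω = 173.9∠-30.4° Ω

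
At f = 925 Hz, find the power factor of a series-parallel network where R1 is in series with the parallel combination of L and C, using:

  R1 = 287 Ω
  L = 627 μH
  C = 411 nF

Step 1 — Angular frequency: ω = 2π·f = 2π·925 = 5812 rad/s.
Step 2 — Component impedances:
  R1: Z = R = 287 Ω
  L: Z = jωL = j·5812·0.000627 = 0 + j3.644 Ω
  C: Z = 1/(jωC) = -j/(ω·C) = 0 - j418.6 Ω
Step 3 — Parallel branch: L || C = 1/(1/L + 1/C) = 0 + j3.676 Ω.
Step 4 — Series with R1: Z_total = R1 + (L || C) = 287 + j3.676 Ω = 287∠0.7° Ω.
Step 5 — Power factor: PF = cos(φ) = Re(Z)/|Z| = 287/287.02 = 0.9999.
Step 6 — Type: Im(Z) = 3.676 ⇒ lagging (phase φ = 0.7°).

PF = 0.9999 (lagging, φ = 0.7°)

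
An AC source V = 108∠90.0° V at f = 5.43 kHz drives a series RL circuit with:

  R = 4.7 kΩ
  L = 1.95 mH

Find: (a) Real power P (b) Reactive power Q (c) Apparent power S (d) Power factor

Step 1 — Angular frequency: ω = 2π·f = 2π·5430 = 3.412e+04 rad/s.
Step 2 — Component impedances:
  R: Z = R = 4700 Ω
  L: Z = jωL = j·3.412e+04·0.00195 = 0 + j66.53 Ω
Step 3 — Series combination: Z_total = R + L = 4700 + j66.53 Ω = 4700∠0.8° Ω.
Step 4 — Source phasor: V = 108∠90.0° V = 0 + j108 V.
Step 5 — Current: I = V / Z = 0.0003252 + j0.02297 A = 0.02298∠89.2° A.
Step 6 — Complex power: S = V·I* = 2.481 + j0.03512 VA.
Step 7 — Real power: P = Re(S) = 2.481 W.
Step 8 — Reactive power: Q = Im(S) = 0.03512 VAR.
Step 9 — Apparent power: |S| = 2.481 VA.
Step 10 — Power factor: PF = P/|S| = 0.9999 (lagging).

(a) P = 2.481 W  (b) Q = 0.03512 VAR  (c) S = 2.481 VA  (d) PF = 0.9999 (lagging)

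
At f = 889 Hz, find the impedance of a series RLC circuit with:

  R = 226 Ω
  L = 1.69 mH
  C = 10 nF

Step 1 — Angular frequency: ω = 2π·f = 2π·889 = 5586 rad/s.
Step 2 — Component impedances:
  R: Z = R = 226 Ω
  L: Z = jωL = j·5586·0.00169 = 0 + j9.44 Ω
  C: Z = 1/(jωC) = -j/(ω·C) = 0 - j1.79e+04 Ω
Step 3 — Series combination: Z_total = R + L + C = 226 - j1.789e+04 Ω = 1.789e+04∠-89.3° Ω.

Z = 226 - j1.789e+04 Ω = 1.789e+04∠-89.3° Ω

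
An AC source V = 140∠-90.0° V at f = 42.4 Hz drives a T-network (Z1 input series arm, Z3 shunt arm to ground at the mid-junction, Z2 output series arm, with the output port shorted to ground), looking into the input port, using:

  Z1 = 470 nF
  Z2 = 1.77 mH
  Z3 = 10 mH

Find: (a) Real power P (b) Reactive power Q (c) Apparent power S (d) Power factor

Step 1 — Angular frequency: ω = 2π·f = 2π·42.4 = 266.4 rad/s.
Step 2 — Component impedances:
  Z1: Z = 1/(jωC) = -j/(ω·C) = 0 - j7986 Ω
  Z2: Z = jωL = j·266.4·0.00177 = 0 + j0.4715 Ω
  Z3: Z = jωL = j·266.4·0.01 = 0 + j2.664 Ω
Step 3 — With the output port shorted to ground, the output series arm Z2 runs from the junction to ground; the shunt arm Z3 also runs from the junction to ground. They appear in parallel: Z3 || Z2 = 0 + j0.4006 Ω.
Step 4 — Series with input arm Z1: Z_in = Z1 + (Z3 || Z2) = 0 - j7986 Ω = 7986∠-90.0° Ω.
Step 5 — Source phasor: V = 140∠-90.0° V = 0 - j140 V.
Step 6 — Current: I = V / Z = 0.01753 A = 0.01753∠0.0° A.
Step 7 — Complex power: S = V·I* = 0 - j2.454 VA.
Step 8 — Real power: P = Re(S) = 0 W.
Step 9 — Reactive power: Q = Im(S) = -2.454 VAR.
Step 10 — Apparent power: |S| = 2.454 VA.
Step 11 — Power factor: PF = P/|S| = 0 (leading).

(a) P = 0 W  (b) Q = -2.454 VAR  (c) S = 2.454 VA  (d) PF = 0 (leading)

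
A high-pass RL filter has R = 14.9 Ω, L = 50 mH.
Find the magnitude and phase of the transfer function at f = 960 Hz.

Step 1 — Angular frequency: ω = 2π·960 = 6032 rad/s.
Step 2 — Transfer function: H(jω) = jωL/(R + jωL).
Step 3 — Numerator jωL = j·301.6; denominator R + jωL = 14.9 + j301.6.
Step 4 — H = 0.9976 + j0.04928.
Step 5 — Magnitude: |H| = 0.9988 (-0.0 dB); phase: φ = 2.8°.

|H| = 0.9988 (-0.0 dB), φ = 2.8°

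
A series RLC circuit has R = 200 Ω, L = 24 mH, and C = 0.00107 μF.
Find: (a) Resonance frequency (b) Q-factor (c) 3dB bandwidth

Step 1 — Resonance condition Im(Z)=0 gives ω₀ = 1/√(LC).
Step 2 — ω₀ = 1/√(0.024·1.07e-09) = 1.973e+05 rad/s.
Step 3 — f₀ = ω₀/(2π) = 3.141e+04 Hz.
Step 4 — Series Q: Q = ω₀L/R = 1.973e+05·0.024/200 = 23.68.
Step 5 — 3dB bandwidth: Δω = ω₀/Q = 8333 rad/s; BW = Δω/(2π) = 1326 Hz.

(a) f₀ = 3.141e+04 Hz  (b) Q = 23.68  (c) BW = 1326 Hz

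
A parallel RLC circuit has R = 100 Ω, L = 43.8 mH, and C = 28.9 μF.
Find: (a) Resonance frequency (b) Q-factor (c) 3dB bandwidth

Step 1 — Resonance: ω₀ = 1/√(LC) = 1/√(0.0438·2.89e-05) = 888.8 rad/s.
Step 2 — f₀ = ω₀/(2π) = 141.5 Hz.
Step 3 — Parallel Q: Q = R/(ω₀L) = 100/(888.8·0.0438) = 2.569.
Step 4 — Bandwidth: Δω = ω₀/Q = 346 rad/s; BW = Δω/(2π) = 55.07 Hz.

(a) f₀ = 141.5 Hz  (b) Q = 2.569  (c) BW = 55.07 Hz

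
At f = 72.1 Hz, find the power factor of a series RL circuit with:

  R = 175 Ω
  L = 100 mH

Step 1 — Angular frequency: ω = 2π·f = 2π·72.1 = 453 rad/s.
Step 2 — Component impedances:
  R: Z = R = 175 Ω
  L: Z = jωL = j·453·0.1 = 0 + j45.3 Ω
Step 3 — Series combination: Z_total = R + L = 175 + j45.3 Ω = 180.8∠14.5° Ω.
Step 4 — Power factor: PF = cos(φ) = Re(Z)/|Z| = 175/180.77 = 0.9681.
Step 5 — Type: Im(Z) = 45.3 ⇒ lagging (phase φ = 14.5°).

PF = 0.9681 (lagging, φ = 14.5°)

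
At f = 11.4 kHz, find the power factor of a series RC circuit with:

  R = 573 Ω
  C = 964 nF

Step 1 — Angular frequency: ω = 2π·f = 2π·1.14e+04 = 7.163e+04 rad/s.
Step 2 — Component impedances:
  R: Z = R = 573 Ω
  C: Z = 1/(jωC) = -j/(ω·C) = 0 - j14.48 Ω
Step 3 — Series combination: Z_total = R + C = 573 - j14.48 Ω = 573.2∠-1.4° Ω.
Step 4 — Power factor: PF = cos(φ) = Re(Z)/|Z| = 573/573.2 = 0.9997.
Step 5 — Type: Im(Z) = -14.48 ⇒ leading (phase φ = -1.4°).

PF = 0.9997 (leading, φ = -1.4°)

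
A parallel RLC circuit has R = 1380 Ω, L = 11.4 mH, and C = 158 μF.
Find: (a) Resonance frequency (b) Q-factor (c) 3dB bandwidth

Step 1 — Resonance: ω₀ = 1/√(LC) = 1/√(0.0114·0.000158) = 745.1 rad/s.
Step 2 — f₀ = ω₀/(2π) = 118.6 Hz.
Step 3 — Parallel Q: Q = R/(ω₀L) = 1380/(745.1·0.0114) = 162.5.
Step 4 — Bandwidth: Δω = ω₀/Q = 4.586 rad/s; BW = Δω/(2π) = 0.7299 Hz.

(a) f₀ = 118.6 Hz  (b) Q = 162.5  (c) BW = 0.7299 Hz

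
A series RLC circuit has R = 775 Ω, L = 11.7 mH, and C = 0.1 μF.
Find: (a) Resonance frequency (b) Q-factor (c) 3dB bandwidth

Step 1 — Resonance: ω₀ = 1/√(LC) = 1/√(0.0117·1e-07) = 2.924e+04 rad/s.
Step 2 — f₀ = ω₀/(2π) = 4653 Hz.
Step 3 — Series Q: Q = ω₀L/R = 2.924e+04·0.0117/775 = 0.4414.
Step 4 — Bandwidth: Δω = ω₀/Q = 6.624e+04 rad/s; BW = Δω/(2π) = 1.054e+04 Hz.

(a) f₀ = 4653 Hz  (b) Q = 0.4414  (c) BW = 1.054e+04 Hz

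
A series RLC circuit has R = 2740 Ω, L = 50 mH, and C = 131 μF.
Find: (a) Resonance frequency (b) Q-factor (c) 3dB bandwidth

Step 1 — Resonance condition Im(Z)=0 gives ω₀ = 1/√(LC).
Step 2 — ω₀ = 1/√(0.05·0.000131) = 390.7 rad/s.
Step 3 — f₀ = ω₀/(2π) = 62.19 Hz.
Step 4 — Series Q: Q = ω₀L/R = 390.7·0.05/2740 = 0.00713.
Step 5 — 3dB bandwidth: Δω = ω₀/Q = 5.48e+04 rad/s; BW = Δω/(2π) = 8722 Hz.

(a) f₀ = 62.19 Hz  (b) Q = 0.00713  (c) BW = 8722 Hz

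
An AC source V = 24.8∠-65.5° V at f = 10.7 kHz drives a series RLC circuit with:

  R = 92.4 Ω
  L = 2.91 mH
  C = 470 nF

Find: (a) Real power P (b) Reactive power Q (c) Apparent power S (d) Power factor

Step 1 — Angular frequency: ω = 2π·f = 2π·1.07e+04 = 6.723e+04 rad/s.
Step 2 — Component impedances:
  R: Z = R = 92.4 Ω
  L: Z = jωL = j·6.723e+04·0.00291 = 0 + j195.6 Ω
  C: Z = 1/(jωC) = -j/(ω·C) = 0 - j31.65 Ω
Step 3 — Series combination: Z_total = R + L + C = 92.4 + j164 Ω = 188.2∠60.6° Ω.
Step 4 — Source phasor: V = 24.8∠-65.5° V = 10.28 - j22.57 V.
Step 5 — Current: I = V / Z = -0.07763 - j0.1065 A = 0.1318∠-126.1° A.
Step 6 — Complex power: S = V·I* = 1.604 + j2.847 VA.
Step 7 — Real power: P = Re(S) = 1.604 W.
Step 8 — Reactive power: Q = Im(S) = 2.847 VAR.
Step 9 — Apparent power: |S| = 3.267 VA.
Step 10 — Power factor: PF = P/|S| = 0.4909 (lagging).

(a) P = 1.604 W  (b) Q = 2.847 VAR  (c) S = 3.267 VA  (d) PF = 0.4909 (lagging)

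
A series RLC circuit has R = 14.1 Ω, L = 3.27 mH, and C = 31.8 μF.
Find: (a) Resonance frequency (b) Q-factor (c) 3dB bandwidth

Step 1 — Resonance condition Im(Z)=0 gives ω₀ = 1/√(LC).
Step 2 — ω₀ = 1/√(0.00327·3.18e-05) = 3101 rad/s.
Step 3 — f₀ = ω₀/(2π) = 493.6 Hz.
Step 4 — Series Q: Q = ω₀L/R = 3101·0.00327/14.1 = 0.7192.
Step 5 — 3dB bandwidth: Δω = ω₀/Q = 4312 rad/s; BW = Δω/(2π) = 686.3 Hz.

(a) f₀ = 493.6 Hz  (b) Q = 0.7192  (c) BW = 686.3 Hz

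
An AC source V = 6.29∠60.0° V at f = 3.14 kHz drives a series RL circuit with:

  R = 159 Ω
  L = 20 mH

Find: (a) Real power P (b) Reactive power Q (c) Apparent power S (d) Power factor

Step 1 — Angular frequency: ω = 2π·f = 2π·3140 = 1.973e+04 rad/s.
Step 2 — Component impedances:
  R: Z = R = 159 Ω
  L: Z = jωL = j·1.973e+04·0.02 = 0 + j394.6 Ω
Step 3 — Series combination: Z_total = R + L = 159 + j394.6 Ω = 425.4∠68.1° Ω.
Step 4 — Source phasor: V = 6.29∠60.0° V = 3.145 + j5.447 V.
Step 5 — Current: I = V / Z = 0.01464 - j0.002071 A = 0.01479∠-8.1° A.
Step 6 — Complex power: S = V·I* = 0.03476 + j0.08626 VA.
Step 7 — Real power: P = Re(S) = 0.03476 W.
Step 8 — Reactive power: Q = Im(S) = 0.08626 VAR.
Step 9 — Apparent power: |S| = 0.093 VA.
Step 10 — Power factor: PF = P/|S| = 0.3738 (lagging).

(a) P = 0.03476 W  (b) Q = 0.08626 VAR  (c) S = 0.093 VA  (d) PF = 0.3738 (lagging)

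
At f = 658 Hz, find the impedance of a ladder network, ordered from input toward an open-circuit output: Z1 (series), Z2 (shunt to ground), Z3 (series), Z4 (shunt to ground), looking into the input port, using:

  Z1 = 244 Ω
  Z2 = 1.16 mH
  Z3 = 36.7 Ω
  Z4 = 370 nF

Step 1 — Angular frequency: ω = 2π·f = 2π·658 = 4134 rad/s.
Step 2 — Component impedances:
  Z1: Z = R = 244 Ω
  Z2: Z = jωL = j·4134·0.00116 = 0 + j4.796 Ω
  Z3: Z = R = 36.7 Ω
  Z4: Z = 1/(jωC) = -j/(ω·C) = 0 - j653.7 Ω
Step 3 — Ladder network (open output): work backward from the far end, alternating series and parallel combinations. Z_in = 244 + j4.831 Ω = 244∠1.1° Ω.

Z = 244 + j4.831 Ω = 244∠1.1° Ω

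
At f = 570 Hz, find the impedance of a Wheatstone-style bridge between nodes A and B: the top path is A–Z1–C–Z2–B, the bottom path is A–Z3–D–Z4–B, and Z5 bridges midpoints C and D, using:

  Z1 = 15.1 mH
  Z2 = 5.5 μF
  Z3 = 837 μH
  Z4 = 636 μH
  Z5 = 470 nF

Step 1 — Angular frequency: ω = 2π·f = 2π·570 = 3581 rad/s.
Step 2 — Component impedances:
  Z1: Z = jωL = j·3581·0.0151 = 0 + j54.08 Ω
  Z2: Z = 1/(jωC) = -j/(ω·C) = 0 - j50.77 Ω
  Z3: Z = jωL = j·3581·0.000837 = 0 + j2.998 Ω
  Z4: Z = jωL = j·3581·0.000636 = 0 + j2.278 Ω
  Z5: Z = 1/(jωC) = -j/(ω·C) = 0 - j594.1 Ω
Step 3 — Bridge requires nodal analysis (the Z5 bridge couples midpoints C and D, so the two paths cannot be reduced to a simple series/parallel combination). Setting node B to ground and injecting 1 A at node A, the 3-node admittance system at A, C, D solves to V_A = Z_AB = 0 + j3.157 Ω = 3.157∠90.0° Ω.

Z = 0 + j3.157 Ω = 3.157∠90.0° Ω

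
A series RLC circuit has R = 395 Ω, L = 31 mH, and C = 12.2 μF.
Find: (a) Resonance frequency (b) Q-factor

Step 1 — Resonance condition Im(Z)=0 gives ω₀ = 1/√(LC).
Step 2 — ω₀ = 1/√(0.031·1.22e-05) = 1626 rad/s.
Step 3 — f₀ = ω₀/(2π) = 258.8 Hz.
Step 4 — Series Q: Q = ω₀L/R = 1626·0.031/395 = 0.1276.

(a) f₀ = 258.8 Hz  (b) Q = 0.1276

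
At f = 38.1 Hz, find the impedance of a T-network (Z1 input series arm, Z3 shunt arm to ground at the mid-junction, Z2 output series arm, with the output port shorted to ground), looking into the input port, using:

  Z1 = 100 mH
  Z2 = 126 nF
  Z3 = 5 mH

Step 1 — Angular frequency: ω = 2π·f = 2π·38.1 = 239.4 rad/s.
Step 2 — Component impedances:
  Z1: Z = jωL = j·239.4·0.1 = 0 + j23.94 Ω
  Z2: Z = 1/(jωC) = -j/(ω·C) = 0 - j3.315e+04 Ω
  Z3: Z = jωL = j·239.4·0.005 = 0 + j1.197 Ω
Step 3 — With the output port shorted to ground, the output series arm Z2 runs from the junction to ground; the shunt arm Z3 also runs from the junction to ground. They appear in parallel: Z3 || Z2 = 0 + j1.197 Ω.
Step 4 — Series with input arm Z1: Z_in = Z1 + (Z3 || Z2) = 0 + j25.14 Ω = 25.14∠90.0° Ω.

Z = 0 + j25.14 Ω = 25.14∠90.0° Ω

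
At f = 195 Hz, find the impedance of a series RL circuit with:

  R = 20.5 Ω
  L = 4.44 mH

Step 1 — Angular frequency: ω = 2π·f = 2π·195 = 1225 rad/s.
Step 2 — Component impedances:
  R: Z = R = 20.5 Ω
  L: Z = jωL = j·1225·0.00444 = 0 + j5.44 Ω
Step 3 — Series combination: Z_total = R + L = 20.5 + j5.44 Ω = 21.21∠14.9° Ω.

Z = 20.5 + j5.44 Ω = 21.21∠14.9° Ω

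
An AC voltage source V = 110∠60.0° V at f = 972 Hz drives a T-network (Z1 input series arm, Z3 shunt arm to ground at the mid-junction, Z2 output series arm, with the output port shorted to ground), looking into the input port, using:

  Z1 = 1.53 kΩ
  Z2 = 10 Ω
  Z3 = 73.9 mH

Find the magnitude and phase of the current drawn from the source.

Step 1 — Angular frequency: ω = 2π·f = 2π·972 = 6107 rad/s.
Step 2 — Component impedances:
  Z1: Z = R = 1530 Ω
  Z2: Z = R = 10 Ω
  Z3: Z = jωL = j·6107·0.0739 = 0 + j451.3 Ω
Step 3 — With the output port shorted to ground, the output series arm Z2 runs from the junction to ground; the shunt arm Z3 also runs from the junction to ground. They appear in parallel: Z3 || Z2 = 9.995 + j0.2215 Ω.
Step 4 — Series with input arm Z1: Z_in = Z1 + (Z3 || Z2) = 1540 + j0.2215 Ω = 1540∠0.0° Ω.
Step 5 — Source phasor: V = 110∠60.0° V = 55 + j95.26 V.
Step 6 — Ohm's law: I = V / Z_total = (55 + j95.26) / (1540 + j0.2215) = 0.03572 + j0.06185 A.
Step 7 — Convert to polar: |I| = 0.07143 A, ∠I = 60.0°.

I = 0.07143∠60.0° A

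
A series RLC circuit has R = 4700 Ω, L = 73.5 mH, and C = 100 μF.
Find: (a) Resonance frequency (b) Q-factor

Step 1 — Resonance condition Im(Z)=0 gives ω₀ = 1/√(LC).
Step 2 — ω₀ = 1/√(0.0735·0.0001) = 368.9 rad/s.
Step 3 — f₀ = ω₀/(2π) = 58.71 Hz.
Step 4 — Series Q: Q = ω₀L/R = 368.9·0.0735/4700 = 0.005768.

(a) f₀ = 58.71 Hz  (b) Q = 0.005768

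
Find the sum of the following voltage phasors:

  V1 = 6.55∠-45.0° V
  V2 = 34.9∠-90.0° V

Step 1 — Convert each phasor to rectangular form:
  V1 = 6.55·(cos(-45.0°) + j·sin(-45.0°)) = 4.632 - j4.632 V
  V2 = 34.9·(cos(-90.0°) + j·sin(-90.0°)) = 0 - j34.9 V
Step 2 — Sum components: V_total = 4.632 - j39.53 V.
Step 3 — Convert to polar: |V_total| = 39.8 V, ∠V_total = -83.3°.

V_total = 39.8∠-83.3° V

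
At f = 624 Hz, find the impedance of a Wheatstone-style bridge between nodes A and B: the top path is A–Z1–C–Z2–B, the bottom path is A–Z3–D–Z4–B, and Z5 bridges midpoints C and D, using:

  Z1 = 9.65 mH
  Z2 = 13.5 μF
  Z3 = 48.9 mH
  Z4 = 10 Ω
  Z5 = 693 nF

Step 1 — Angular frequency: ω = 2π·f = 2π·624 = 3921 rad/s.
Step 2 — Component impedances:
  Z1: Z = jωL = j·3921·0.00965 = 0 + j37.83 Ω
  Z2: Z = 1/(jωC) = -j/(ω·C) = 0 - j18.89 Ω
  Z3: Z = jωL = j·3921·0.0489 = 0 + j191.7 Ω
  Z4: Z = R = 10 Ω
  Z5: Z = 1/(jωC) = -j/(ω·C) = 0 - j368 Ω
Step 3 — Bridge requires nodal analysis (the Z5 bridge couples midpoints C and D, so the two paths cannot be reduced to a simple series/parallel combination). Setting node B to ground and injecting 1 A at node A, the 3-node admittance system at A, C, D solves to V_A = Z_AB = 0.1907 + j18 Ω = 18∠89.4° Ω.

Z = 0.1907 + j18 Ω = 18∠89.4° Ω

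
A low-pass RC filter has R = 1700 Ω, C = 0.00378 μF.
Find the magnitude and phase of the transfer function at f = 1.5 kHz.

Step 1 — Angular frequency: ω = 2π·1500 = 9425 rad/s.
Step 2 — Transfer function: H(jω) = 1/(1 + jωRC).
Step 3 — Denominator: 1 + jωRC = 1 + j·9425·1700·3.78e-09 = 1 + j0.06056.
Step 4 — H = 0.9963 - j0.06034.
Step 5 — Magnitude: |H| = 0.9982 (-0.0 dB); phase: φ = -3.5°.

|H| = 0.9982 (-0.0 dB), φ = -3.5°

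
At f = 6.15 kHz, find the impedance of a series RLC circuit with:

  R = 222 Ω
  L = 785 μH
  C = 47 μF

Step 1 — Angular frequency: ω = 2π·f = 2π·6150 = 3.864e+04 rad/s.
Step 2 — Component impedances:
  R: Z = R = 222 Ω
  L: Z = jωL = j·3.864e+04·0.000785 = 0 + j30.33 Ω
  C: Z = 1/(jωC) = -j/(ω·C) = 0 - j0.5506 Ω
Step 3 — Series combination: Z_total = R + L + C = 222 + j29.78 Ω = 224∠7.6° Ω.

Z = 222 + j29.78 Ω = 224∠7.6° Ω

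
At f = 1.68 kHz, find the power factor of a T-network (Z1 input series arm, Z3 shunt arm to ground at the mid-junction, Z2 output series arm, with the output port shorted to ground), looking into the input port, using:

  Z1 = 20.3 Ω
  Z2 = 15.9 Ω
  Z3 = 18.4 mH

Step 1 — Angular frequency: ω = 2π·f = 2π·1680 = 1.056e+04 rad/s.
Step 2 — Component impedances:
  Z1: Z = R = 20.3 Ω
  Z2: Z = R = 15.9 Ω
  Z3: Z = jωL = j·1.056e+04·0.0184 = 0 + j194.2 Ω
Step 3 — With the output port shorted to ground, the output series arm Z2 runs from the junction to ground; the shunt arm Z3 also runs from the junction to ground. They appear in parallel: Z3 || Z2 = 15.79 + j1.293 Ω.
Step 4 — Series with input arm Z1: Z_in = Z1 + (Z3 || Z2) = 36.09 + j1.293 Ω = 36.12∠2.1° Ω.
Step 5 — Power factor: PF = cos(φ) = Re(Z)/|Z| = 36.094/36.117 = 0.9994.
Step 6 — Type: Im(Z) = 1.293 ⇒ lagging (phase φ = 2.1°).

PF = 0.9994 (lagging, φ = 2.1°)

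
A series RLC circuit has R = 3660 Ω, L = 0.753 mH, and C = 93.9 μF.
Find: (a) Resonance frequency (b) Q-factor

Step 1 — Resonance condition Im(Z)=0 gives ω₀ = 1/√(LC).
Step 2 — ω₀ = 1/√(0.000753·9.39e-05) = 3761 rad/s.
Step 3 — f₀ = ω₀/(2π) = 598.5 Hz.
Step 4 — Series Q: Q = ω₀L/R = 3761·0.000753/3660 = 0.0007737.

(a) f₀ = 598.5 Hz  (b) Q = 0.0007737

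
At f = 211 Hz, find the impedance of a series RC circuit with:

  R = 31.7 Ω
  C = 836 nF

Step 1 — Angular frequency: ω = 2π·f = 2π·211 = 1326 rad/s.
Step 2 — Component impedances:
  R: Z = R = 31.7 Ω
  C: Z = 1/(jωC) = -j/(ω·C) = 0 - j902.3 Ω
Step 3 — Series combination: Z_total = R + C = 31.7 - j902.3 Ω = 902.8∠-88.0° Ω.

Z = 31.7 - j902.3 Ω = 902.8∠-88.0° Ω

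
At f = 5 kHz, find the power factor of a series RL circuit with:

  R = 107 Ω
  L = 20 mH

Step 1 — Angular frequency: ω = 2π·f = 2π·5000 = 3.142e+04 rad/s.
Step 2 — Component impedances:
  R: Z = R = 107 Ω
  L: Z = jωL = j·3.142e+04·0.02 = 0 + j628.3 Ω
Step 3 — Series combination: Z_total = R + L = 107 + j628.3 Ω = 637.4∠80.3° Ω.
Step 4 — Power factor: PF = cos(φ) = Re(Z)/|Z| = 107/637.4 = 0.1679.
Step 5 — Type: Im(Z) = 628.3 ⇒ lagging (phase φ = 80.3°).

PF = 0.1679 (lagging, φ = 80.3°)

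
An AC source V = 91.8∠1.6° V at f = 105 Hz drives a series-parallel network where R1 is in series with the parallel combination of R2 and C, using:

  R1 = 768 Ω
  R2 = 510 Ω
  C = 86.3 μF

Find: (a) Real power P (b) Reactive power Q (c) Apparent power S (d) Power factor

Step 1 — Angular frequency: ω = 2π·f = 2π·105 = 659.7 rad/s.
Step 2 — Component impedances:
  R1: Z = R = 768 Ω
  R2: Z = R = 510 Ω
  C: Z = 1/(jωC) = -j/(ω·C) = 0 - j17.56 Ω
Step 3 — Parallel branch: R2 || C = 1/(1/R2 + 1/C) = 0.6042 - j17.54 Ω.
Step 4 — Series with R1: Z_total = R1 + (R2 || C) = 768.6 - j17.54 Ω = 768.8∠-1.3° Ω.
Step 5 — Source phasor: V = 91.8∠1.6° V = 91.76 + j2.563 V.
Step 6 — Current: I = V / Z = 0.1193 + j0.006057 A = 0.1194∠2.9° A.
Step 7 — Complex power: S = V·I* = 10.96 - j0.2501 VA.
Step 8 — Real power: P = Re(S) = 10.96 W.
Step 9 — Reactive power: Q = Im(S) = -0.2501 VAR.
Step 10 — Apparent power: |S| = 10.96 VA.
Step 11 — Power factor: PF = P/|S| = 0.9997 (leading).

(a) P = 10.96 W  (b) Q = -0.2501 VAR  (c) S = 10.96 VA  (d) PF = 0.9997 (leading)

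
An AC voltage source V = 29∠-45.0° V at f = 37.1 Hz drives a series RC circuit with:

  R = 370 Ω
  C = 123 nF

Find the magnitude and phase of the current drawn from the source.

Step 1 — Angular frequency: ω = 2π·f = 2π·37.1 = 233.1 rad/s.
Step 2 — Component impedances:
  R: Z = R = 370 Ω
  C: Z = 1/(jωC) = -j/(ω·C) = 0 - j3.488e+04 Ω
Step 3 — Series combination: Z_total = R + C = 370 - j3.488e+04 Ω = 3.488e+04∠-89.4° Ω.
Step 4 — Source phasor: V = 29∠-45.0° V = 20.51 - j20.51 V.
Step 5 — Ohm's law: I = V / Z_total = (20.51 - j20.51) / (370 - j3.488e+04) = 0.0005941 + j0.0005816 A.
Step 6 — Convert to polar: |I| = 0.0008314 A, ∠I = 44.4°.

I = 0.0008314∠44.4° A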